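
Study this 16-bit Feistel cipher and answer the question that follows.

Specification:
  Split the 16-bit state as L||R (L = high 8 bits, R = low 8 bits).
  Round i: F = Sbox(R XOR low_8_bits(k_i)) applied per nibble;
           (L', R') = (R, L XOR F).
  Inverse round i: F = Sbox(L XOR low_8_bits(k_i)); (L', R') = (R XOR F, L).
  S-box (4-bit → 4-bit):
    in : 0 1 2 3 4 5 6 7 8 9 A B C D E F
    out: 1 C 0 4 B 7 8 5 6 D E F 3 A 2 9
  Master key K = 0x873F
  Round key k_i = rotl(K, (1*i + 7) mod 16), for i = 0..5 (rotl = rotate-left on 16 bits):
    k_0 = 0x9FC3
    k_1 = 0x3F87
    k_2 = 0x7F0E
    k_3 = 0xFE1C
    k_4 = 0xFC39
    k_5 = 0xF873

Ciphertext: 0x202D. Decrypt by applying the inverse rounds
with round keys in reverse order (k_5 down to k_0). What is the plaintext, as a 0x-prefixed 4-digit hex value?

0x3F90

s_0 = ciphertext = 0x202D
s_1 = InvRound(s_0, k_5) = 0x5920
s_2 = InvRound(s_1, k_4) = 0xA159
s_3 = InvRound(s_2, k_3) = 0xA3A1
s_4 = InvRound(s_3, k_2) = 0x4BA3
s_5 = InvRound(s_4, k_1) = 0x904B
s_6 = InvRound(s_5, k_0) = 0x3F90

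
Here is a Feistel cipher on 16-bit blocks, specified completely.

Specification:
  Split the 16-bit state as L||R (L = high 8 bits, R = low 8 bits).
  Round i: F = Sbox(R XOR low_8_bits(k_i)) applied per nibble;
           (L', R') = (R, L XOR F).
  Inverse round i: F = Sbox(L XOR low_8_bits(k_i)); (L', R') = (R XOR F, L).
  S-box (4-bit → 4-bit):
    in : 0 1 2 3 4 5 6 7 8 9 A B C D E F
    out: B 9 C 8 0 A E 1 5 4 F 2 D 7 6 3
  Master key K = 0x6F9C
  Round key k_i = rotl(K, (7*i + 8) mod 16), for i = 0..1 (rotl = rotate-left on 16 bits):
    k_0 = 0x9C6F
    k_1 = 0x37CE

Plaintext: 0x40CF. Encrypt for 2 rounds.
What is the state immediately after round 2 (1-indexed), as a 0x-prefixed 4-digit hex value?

s_0 = plaintext = 0x40CF
s_1 = Round(s_0, k_0) = 0xCFBB
s_2 = Round(s_1, k_1) = 0xBBD5

0xBBD5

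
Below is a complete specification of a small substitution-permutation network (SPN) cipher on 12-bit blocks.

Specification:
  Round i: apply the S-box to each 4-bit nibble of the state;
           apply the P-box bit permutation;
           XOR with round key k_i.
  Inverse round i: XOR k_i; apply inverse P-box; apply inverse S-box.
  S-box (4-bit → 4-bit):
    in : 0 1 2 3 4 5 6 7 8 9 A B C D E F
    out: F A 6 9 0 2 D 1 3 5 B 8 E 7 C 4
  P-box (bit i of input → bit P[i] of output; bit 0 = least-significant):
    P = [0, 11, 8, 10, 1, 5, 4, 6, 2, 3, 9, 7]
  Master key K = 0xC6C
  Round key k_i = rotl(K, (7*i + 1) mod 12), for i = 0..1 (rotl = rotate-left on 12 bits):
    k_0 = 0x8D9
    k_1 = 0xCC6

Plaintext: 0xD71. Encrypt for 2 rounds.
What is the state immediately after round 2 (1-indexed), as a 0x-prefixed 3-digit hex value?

0xE71

s_0 = plaintext = 0xD71
s_1 = Round(s_0, k_0) = 0x6D7
s_2 = Round(s_1, k_1) = 0xE71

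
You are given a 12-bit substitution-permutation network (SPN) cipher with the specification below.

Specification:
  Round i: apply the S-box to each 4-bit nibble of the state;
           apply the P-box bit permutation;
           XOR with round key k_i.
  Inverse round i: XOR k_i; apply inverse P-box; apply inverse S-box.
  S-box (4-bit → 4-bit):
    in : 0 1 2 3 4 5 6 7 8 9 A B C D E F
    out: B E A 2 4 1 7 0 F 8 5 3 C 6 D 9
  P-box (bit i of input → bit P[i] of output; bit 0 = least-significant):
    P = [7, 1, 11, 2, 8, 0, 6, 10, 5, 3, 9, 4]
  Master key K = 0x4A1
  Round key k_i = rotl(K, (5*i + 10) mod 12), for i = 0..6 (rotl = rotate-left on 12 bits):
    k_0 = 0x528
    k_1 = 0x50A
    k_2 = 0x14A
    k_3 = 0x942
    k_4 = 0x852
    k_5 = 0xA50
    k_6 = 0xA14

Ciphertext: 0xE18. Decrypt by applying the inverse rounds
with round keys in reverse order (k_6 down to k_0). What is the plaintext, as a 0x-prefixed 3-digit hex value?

s_0 = ciphertext = 0xE18
s_1 = InvRound(s_0, k_6) = 0x399
s_2 = InvRound(s_1, k_5) = 0x36A
s_3 = InvRound(s_2, k_4) = 0x854
s_4 = InvRound(s_3, k_3) = 0x952
s_5 = InvRound(s_4, k_2) = 0x274
s_6 = InvRound(s_5, k_1) = 0x8E2
s_7 = InvRound(s_6, k_0) = 0x3E6

0x3E6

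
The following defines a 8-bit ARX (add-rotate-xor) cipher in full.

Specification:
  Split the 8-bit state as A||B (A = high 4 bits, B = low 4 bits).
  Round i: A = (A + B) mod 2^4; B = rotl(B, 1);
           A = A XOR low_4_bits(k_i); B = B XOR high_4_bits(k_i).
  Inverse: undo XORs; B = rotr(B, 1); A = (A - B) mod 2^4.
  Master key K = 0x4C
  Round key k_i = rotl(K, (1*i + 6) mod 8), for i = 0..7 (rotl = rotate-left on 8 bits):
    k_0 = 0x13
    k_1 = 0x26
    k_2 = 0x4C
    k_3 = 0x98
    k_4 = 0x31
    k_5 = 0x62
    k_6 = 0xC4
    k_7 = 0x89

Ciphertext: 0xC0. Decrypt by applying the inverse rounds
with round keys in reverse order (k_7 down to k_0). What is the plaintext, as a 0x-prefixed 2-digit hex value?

s_0 = ciphertext = 0xC0
s_1 = InvRound(s_0, k_7) = 0x14
s_2 = InvRound(s_1, k_6) = 0x14
s_3 = InvRound(s_2, k_5) = 0x21
s_4 = InvRound(s_3, k_4) = 0x21
s_5 = InvRound(s_4, k_3) = 0x64
s_6 = InvRound(s_5, k_2) = 0xA0
s_7 = InvRound(s_6, k_1) = 0xB1
s_8 = InvRound(s_7, k_0) = 0x80

0x80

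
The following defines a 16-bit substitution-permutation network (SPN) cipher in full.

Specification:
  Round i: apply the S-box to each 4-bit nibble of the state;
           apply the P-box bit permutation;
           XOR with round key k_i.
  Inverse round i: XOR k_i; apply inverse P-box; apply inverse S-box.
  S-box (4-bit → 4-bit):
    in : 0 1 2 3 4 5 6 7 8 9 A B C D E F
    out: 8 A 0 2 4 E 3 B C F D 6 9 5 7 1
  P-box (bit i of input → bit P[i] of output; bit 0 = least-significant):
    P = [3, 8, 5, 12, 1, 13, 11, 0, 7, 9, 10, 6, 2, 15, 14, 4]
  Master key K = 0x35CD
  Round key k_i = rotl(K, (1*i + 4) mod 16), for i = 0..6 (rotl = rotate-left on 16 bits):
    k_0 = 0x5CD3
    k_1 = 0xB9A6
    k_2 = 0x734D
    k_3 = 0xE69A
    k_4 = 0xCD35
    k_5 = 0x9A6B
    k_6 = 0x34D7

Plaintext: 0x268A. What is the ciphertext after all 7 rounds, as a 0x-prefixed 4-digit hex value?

0xFF01

s_0 = plaintext = 0x268A
s_1 = Round(s_0, k_0) = 0x467A
s_2 = Round(s_1, k_1) = 0xCB0D
s_3 = Round(s_2, k_2) = 0x7570
s_4 = Round(s_3, k_3) = 0x50CD
s_5 = Round(s_4, k_4) = 0x0D4E
s_6 = Round(s_5, k_5) = 0x97D3
s_7 = Round(s_6, k_6) = 0xFF01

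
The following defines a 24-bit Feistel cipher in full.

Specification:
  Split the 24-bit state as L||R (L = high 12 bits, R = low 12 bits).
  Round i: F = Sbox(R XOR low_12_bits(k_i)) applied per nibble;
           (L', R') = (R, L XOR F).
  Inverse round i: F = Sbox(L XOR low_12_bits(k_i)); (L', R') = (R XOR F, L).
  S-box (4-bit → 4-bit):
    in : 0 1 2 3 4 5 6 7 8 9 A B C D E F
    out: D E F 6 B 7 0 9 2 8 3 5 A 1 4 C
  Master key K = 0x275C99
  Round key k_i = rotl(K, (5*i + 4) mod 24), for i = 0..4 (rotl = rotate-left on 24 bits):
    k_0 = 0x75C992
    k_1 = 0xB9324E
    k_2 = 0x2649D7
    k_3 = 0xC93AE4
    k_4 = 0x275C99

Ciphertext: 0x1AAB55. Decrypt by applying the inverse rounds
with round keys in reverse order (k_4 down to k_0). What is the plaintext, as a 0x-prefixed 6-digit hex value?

s_0 = ciphertext = 0x1AAB55
s_1 = InvRound(s_0, k_4) = 0xA331AA
s_2 = InvRound(s_1, k_3) = 0xCB3A33
s_3 = InvRound(s_2, k_2) = 0xD38CB3
s_4 = InvRound(s_3, k_1) = 0x023D38
s_5 = InvRound(s_4, k_0) = 0x566023

0x566023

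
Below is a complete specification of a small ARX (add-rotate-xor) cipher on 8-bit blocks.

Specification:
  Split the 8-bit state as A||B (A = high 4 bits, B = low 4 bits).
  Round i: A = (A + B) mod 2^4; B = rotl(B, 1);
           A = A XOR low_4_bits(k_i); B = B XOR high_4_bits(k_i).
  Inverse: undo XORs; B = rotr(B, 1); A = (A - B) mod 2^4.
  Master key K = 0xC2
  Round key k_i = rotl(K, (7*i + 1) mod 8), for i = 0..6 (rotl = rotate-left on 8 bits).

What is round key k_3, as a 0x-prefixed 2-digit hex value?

0xB0

K = 0xC2
k_0 = rotl(K, (7*0+1) mod 8) = rotl(K, 1) = 0x85
k_1 = rotl(K, (7*1+1) mod 8) = rotl(K, 0) = 0xC2
k_2 = rotl(K, (7*2+1) mod 8) = rotl(K, 7) = 0x61
k_3 = rotl(K, (7*3+1) mod 8) = rotl(K, 6) = 0xB0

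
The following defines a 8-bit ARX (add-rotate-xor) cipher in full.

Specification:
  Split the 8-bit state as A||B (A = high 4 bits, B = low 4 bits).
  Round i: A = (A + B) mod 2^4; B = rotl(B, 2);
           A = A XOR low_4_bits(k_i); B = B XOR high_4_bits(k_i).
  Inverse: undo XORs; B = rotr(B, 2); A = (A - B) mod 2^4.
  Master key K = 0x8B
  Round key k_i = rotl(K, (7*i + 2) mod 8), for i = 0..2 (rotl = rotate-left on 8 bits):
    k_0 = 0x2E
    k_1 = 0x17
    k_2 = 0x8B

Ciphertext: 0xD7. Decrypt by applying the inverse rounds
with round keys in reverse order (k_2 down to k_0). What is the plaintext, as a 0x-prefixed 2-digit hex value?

0x56

s_0 = ciphertext = 0xD7
s_1 = InvRound(s_0, k_2) = 0x7F
s_2 = InvRound(s_1, k_1) = 0x5B
s_3 = InvRound(s_2, k_0) = 0x56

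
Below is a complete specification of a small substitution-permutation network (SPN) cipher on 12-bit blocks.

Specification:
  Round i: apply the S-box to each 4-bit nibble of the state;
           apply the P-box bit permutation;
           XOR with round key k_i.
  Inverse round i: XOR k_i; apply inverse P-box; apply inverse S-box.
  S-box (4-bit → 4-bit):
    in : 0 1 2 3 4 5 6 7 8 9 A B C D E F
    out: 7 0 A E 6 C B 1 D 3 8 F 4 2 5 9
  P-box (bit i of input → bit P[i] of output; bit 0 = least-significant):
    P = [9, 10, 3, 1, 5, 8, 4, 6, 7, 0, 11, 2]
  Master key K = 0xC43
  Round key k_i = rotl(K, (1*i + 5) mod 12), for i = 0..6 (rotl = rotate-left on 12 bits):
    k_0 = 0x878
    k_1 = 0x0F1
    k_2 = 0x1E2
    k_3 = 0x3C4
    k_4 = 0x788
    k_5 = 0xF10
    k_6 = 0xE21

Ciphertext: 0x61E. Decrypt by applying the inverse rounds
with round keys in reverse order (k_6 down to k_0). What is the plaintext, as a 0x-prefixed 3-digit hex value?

0x004

s_0 = ciphertext = 0x61E
s_1 = InvRound(s_0, k_6) = 0x3E5
s_2 = InvRound(s_1, k_5) = 0xB8D
s_3 = InvRound(s_2, k_4) = 0x31D
s_4 = InvRound(s_3, k_3) = 0x95C
s_5 = InvRound(s_4, k_2) = 0x8E5
s_6 = InvRound(s_5, k_1) = 0x5C1
s_7 = InvRound(s_6, k_0) = 0x004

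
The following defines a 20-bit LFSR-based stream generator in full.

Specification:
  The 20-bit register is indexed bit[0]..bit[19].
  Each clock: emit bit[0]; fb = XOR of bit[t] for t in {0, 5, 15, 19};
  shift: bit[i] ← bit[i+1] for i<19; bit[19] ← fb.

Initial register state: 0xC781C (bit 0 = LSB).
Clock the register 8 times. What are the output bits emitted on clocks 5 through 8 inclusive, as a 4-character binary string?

reg_0 = 0xC781C
clock 1: out=0, reg = 0xE3C0E
clock 2: out=0, reg = 0xF1E07
clock 3: out=1, reg = 0x78F03
clock 4: out=1, reg = 0x3C781
clock 5: out=1, reg = 0x1E3C0
clock 6: out=0, reg = 0x8F1E0
clock 7: out=0, reg = 0xC78F0
clock 8: out=0, reg = 0x63C78

1000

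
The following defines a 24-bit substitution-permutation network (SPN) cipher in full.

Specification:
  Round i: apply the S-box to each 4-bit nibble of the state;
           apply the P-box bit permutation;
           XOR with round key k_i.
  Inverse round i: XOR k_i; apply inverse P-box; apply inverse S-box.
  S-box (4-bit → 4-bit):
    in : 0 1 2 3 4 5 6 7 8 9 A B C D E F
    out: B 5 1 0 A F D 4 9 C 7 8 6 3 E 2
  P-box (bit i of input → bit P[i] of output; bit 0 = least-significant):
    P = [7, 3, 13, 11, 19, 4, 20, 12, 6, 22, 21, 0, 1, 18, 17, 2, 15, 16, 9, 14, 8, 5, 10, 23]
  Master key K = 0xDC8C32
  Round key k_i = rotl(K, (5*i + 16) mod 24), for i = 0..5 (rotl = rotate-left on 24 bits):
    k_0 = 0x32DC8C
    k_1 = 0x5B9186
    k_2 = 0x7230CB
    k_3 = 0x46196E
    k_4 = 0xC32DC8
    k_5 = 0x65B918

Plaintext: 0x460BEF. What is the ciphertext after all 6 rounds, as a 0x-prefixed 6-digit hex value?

s_0 = plaintext = 0x460BEF
s_1 = Round(s_0, k_0) = 0xA60EB3
s_2 = Round(s_1, k_1) = 0x3F46A1
s_3 = Round(s_2, k_2) = 0x4F101E
s_4 = Round(s_3, k_3) = 0x9D3105
s_5 = Round(s_4, k_4) = 0x6A9110
s_6 = Round(s_5, k_5) = 0xDE36D4

0xDE36D4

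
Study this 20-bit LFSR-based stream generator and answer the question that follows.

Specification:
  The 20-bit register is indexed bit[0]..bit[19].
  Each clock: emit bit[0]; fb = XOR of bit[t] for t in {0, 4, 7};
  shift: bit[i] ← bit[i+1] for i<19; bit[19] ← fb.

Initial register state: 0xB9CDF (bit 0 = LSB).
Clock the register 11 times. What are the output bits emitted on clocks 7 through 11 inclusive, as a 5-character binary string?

11001

reg_0 = 0xB9CDF
clock 1: out=1, reg = 0xDCE6F
clock 2: out=1, reg = 0xEE737
clock 3: out=1, reg = 0x7739B
clock 4: out=1, reg = 0xBB9CD
clock 5: out=1, reg = 0x5DCE6
clock 6: out=0, reg = 0xAEE73
clock 7: out=1, reg = 0x57739
clock 8: out=1, reg = 0x2BB9C
clock 9: out=0, reg = 0x15DCE
clock 10: out=0, reg = 0x8AEE7
clock 11: out=1, reg = 0x45773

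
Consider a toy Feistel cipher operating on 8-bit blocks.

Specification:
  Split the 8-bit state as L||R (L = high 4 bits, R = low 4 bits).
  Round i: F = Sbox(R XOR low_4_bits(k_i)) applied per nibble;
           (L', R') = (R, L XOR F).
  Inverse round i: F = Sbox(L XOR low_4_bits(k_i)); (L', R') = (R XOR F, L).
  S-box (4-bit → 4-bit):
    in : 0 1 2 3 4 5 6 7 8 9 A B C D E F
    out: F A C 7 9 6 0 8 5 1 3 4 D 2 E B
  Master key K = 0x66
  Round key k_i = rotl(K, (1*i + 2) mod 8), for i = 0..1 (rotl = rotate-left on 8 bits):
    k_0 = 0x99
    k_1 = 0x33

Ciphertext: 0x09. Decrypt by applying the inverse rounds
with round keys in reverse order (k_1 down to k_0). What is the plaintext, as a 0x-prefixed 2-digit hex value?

0x8E

s_0 = ciphertext = 0x09
s_1 = InvRound(s_0, k_1) = 0xE0
s_2 = InvRound(s_1, k_0) = 0x8E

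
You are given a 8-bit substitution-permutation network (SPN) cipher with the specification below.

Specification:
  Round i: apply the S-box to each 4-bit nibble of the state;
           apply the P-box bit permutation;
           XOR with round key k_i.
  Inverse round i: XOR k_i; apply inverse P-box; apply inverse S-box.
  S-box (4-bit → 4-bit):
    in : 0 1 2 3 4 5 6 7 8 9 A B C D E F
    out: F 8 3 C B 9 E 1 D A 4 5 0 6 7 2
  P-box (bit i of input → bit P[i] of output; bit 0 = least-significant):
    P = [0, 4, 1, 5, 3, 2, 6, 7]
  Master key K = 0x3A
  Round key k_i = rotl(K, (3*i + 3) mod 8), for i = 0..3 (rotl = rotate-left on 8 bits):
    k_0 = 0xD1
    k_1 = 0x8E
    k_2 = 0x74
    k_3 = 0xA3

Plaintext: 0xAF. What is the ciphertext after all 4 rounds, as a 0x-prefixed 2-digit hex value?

0x7A

s_0 = plaintext = 0xAF
s_1 = Round(s_0, k_0) = 0x81
s_2 = Round(s_1, k_1) = 0x66
s_3 = Round(s_2, k_2) = 0x82
s_4 = Round(s_3, k_3) = 0x7A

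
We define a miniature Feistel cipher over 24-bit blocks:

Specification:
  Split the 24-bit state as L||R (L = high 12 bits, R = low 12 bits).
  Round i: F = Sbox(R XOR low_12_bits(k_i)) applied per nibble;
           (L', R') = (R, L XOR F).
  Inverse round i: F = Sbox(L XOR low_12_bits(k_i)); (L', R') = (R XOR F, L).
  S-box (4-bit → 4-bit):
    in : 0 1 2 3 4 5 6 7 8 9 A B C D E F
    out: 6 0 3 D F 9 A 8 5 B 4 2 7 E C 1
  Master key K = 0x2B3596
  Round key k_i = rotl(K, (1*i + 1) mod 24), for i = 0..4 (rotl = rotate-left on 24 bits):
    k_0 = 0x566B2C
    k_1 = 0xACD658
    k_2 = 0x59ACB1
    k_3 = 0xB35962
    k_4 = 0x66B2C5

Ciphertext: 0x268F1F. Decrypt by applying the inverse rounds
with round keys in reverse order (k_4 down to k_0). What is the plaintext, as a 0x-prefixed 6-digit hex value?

0xEE301F

s_0 = ciphertext = 0x268F1F
s_1 = InvRound(s_0, k_4) = 0x951268
s_2 = InvRound(s_1, k_3) = 0x4B5951
s_3 = InvRound(s_2, k_2) = 0xC3E4B5
s_4 = InvRound(s_3, k_1) = 0x01FC3E
s_5 = InvRound(s_4, k_0) = 0xEE301F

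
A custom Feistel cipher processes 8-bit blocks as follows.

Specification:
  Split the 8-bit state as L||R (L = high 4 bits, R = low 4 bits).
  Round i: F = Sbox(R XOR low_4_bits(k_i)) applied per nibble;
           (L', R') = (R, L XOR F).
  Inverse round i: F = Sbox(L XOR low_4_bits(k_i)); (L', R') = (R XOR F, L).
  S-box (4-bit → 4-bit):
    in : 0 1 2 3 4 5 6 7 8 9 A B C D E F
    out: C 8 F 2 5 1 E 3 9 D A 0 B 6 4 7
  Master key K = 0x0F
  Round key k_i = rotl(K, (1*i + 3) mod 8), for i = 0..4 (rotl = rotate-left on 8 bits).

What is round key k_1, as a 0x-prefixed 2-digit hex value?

K = 0x0F
k_0 = rotl(K, (1*0+3) mod 8) = rotl(K, 3) = 0x78
k_1 = rotl(K, (1*1+3) mod 8) = rotl(K, 4) = 0xF0

0xF0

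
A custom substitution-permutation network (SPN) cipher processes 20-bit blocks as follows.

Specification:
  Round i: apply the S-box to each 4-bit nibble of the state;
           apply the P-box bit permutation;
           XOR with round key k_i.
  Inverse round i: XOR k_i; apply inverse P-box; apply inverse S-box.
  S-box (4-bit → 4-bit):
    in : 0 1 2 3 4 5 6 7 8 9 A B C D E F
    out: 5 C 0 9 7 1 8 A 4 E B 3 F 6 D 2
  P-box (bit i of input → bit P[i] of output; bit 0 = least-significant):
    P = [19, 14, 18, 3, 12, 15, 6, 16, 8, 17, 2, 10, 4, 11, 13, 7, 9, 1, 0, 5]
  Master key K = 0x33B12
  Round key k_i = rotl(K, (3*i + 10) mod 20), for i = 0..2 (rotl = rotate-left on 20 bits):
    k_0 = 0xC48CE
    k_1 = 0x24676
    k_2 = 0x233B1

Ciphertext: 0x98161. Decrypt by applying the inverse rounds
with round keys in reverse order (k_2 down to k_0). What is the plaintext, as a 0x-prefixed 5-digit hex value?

s_0 = ciphertext = 0x98161
s_1 = InvRound(s_0, k_2) = 0x5EFC5
s_2 = InvRound(s_1, k_1) = 0x9CB78
s_3 = InvRound(s_2, k_0) = 0xA3078

0xA3078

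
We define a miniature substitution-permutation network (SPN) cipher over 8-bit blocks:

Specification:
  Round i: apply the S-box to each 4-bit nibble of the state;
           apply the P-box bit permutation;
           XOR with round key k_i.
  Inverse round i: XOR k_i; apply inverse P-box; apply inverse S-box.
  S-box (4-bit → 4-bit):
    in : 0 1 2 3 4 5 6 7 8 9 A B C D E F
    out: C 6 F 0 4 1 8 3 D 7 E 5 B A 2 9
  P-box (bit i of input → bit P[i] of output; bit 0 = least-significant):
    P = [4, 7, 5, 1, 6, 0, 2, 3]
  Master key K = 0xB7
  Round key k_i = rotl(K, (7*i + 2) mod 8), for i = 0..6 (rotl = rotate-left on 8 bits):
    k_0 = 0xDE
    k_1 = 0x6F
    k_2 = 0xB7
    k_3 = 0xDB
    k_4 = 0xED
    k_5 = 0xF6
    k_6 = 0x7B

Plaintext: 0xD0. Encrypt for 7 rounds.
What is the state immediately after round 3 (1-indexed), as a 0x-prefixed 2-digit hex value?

s_0 = plaintext = 0xD0
s_1 = Round(s_0, k_0) = 0xF5
s_2 = Round(s_1, k_1) = 0x37
s_3 = Round(s_2, k_2) = 0x27
s_4 = Round(s_3, k_3) = 0x06
s_5 = Round(s_4, k_4) = 0xE3
s_6 = Round(s_5, k_5) = 0xF7
s_7 = Round(s_6, k_6) = 0xA3

0x27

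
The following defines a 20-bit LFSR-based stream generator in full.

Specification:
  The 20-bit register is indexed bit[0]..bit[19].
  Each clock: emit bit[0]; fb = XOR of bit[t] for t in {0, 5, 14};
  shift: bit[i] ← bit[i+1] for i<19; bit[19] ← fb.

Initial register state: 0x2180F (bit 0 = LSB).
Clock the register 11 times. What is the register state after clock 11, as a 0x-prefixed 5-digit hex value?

0x20E43

reg_0 = 0x2180F
clock 1: out=1, reg = 0x90C07
clock 2: out=1, reg = 0xC8603
clock 3: out=1, reg = 0xE4301
clock 4: out=1, reg = 0x72180
clock 5: out=0, reg = 0x390C0
clock 6: out=0, reg = 0x1C860
clock 7: out=0, reg = 0x0E430
clock 8: out=0, reg = 0x07218
clock 9: out=0, reg = 0x8390C
clock 10: out=0, reg = 0x41C86
clock 11: out=0, reg = 0x20E43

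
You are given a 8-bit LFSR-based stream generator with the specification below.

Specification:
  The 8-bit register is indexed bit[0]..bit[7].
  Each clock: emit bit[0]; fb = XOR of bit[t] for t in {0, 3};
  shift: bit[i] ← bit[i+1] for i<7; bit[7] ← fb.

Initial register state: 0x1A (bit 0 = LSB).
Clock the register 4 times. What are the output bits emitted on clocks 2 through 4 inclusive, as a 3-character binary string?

reg_0 = 0x1A
clock 1: out=0, reg = 0x8D
clock 2: out=1, reg = 0x46
clock 3: out=0, reg = 0x23
clock 4: out=1, reg = 0x91

101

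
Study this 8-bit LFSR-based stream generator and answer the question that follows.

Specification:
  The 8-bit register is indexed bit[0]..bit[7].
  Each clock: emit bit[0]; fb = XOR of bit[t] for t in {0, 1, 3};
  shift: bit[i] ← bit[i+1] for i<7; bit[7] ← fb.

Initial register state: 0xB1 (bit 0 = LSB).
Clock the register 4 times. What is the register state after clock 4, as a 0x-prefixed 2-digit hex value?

0xFB

reg_0 = 0xB1
clock 1: out=1, reg = 0xD8
clock 2: out=0, reg = 0xEC
clock 3: out=0, reg = 0xF6
clock 4: out=0, reg = 0xFB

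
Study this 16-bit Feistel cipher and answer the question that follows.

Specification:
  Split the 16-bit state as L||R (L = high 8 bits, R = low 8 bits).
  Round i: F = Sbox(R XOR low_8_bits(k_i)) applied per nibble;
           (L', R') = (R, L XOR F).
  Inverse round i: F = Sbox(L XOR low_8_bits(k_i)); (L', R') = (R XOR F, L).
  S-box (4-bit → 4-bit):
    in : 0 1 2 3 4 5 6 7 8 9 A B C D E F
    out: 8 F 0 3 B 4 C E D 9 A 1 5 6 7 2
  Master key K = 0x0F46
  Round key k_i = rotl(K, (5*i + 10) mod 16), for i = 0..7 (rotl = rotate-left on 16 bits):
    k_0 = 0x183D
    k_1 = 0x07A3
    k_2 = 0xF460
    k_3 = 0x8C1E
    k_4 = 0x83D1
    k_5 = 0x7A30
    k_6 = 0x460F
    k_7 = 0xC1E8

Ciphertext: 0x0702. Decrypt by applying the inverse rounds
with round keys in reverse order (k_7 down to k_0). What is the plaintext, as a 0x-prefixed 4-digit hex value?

s_0 = ciphertext = 0x0702
s_1 = InvRound(s_0, k_7) = 0x7007
s_2 = InvRound(s_1, k_6) = 0xE570
s_3 = InvRound(s_2, k_5) = 0x14E5
s_4 = InvRound(s_3, k_4) = 0xB114
s_5 = InvRound(s_4, k_3) = 0xB6B1
s_6 = InvRound(s_5, k_2) = 0xDDB6
s_7 = InvRound(s_6, k_1) = 0x51DD
s_8 = InvRound(s_7, k_0) = 0x1851

0x1851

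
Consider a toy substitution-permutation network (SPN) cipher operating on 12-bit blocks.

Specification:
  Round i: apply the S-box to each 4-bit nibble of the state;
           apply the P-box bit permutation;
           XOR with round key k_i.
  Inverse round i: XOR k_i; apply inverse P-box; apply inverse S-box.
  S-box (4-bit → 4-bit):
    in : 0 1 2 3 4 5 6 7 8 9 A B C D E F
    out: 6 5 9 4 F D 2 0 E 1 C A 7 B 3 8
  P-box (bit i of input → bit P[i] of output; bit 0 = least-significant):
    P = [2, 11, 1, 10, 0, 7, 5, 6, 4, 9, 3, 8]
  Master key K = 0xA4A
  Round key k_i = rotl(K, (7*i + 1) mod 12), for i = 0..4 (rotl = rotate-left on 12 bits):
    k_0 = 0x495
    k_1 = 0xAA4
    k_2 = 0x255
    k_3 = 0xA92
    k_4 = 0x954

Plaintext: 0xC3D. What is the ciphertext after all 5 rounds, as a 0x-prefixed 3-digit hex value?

0xDE9

s_0 = plaintext = 0xC3D
s_1 = Round(s_0, k_0) = 0xAA9
s_2 = Round(s_1, k_1) = 0xBC8
s_3 = Round(s_2, k_2) = 0xDF6
s_4 = Round(s_3, k_3) = 0x1C2
s_5 = Round(s_4, k_4) = 0xDE9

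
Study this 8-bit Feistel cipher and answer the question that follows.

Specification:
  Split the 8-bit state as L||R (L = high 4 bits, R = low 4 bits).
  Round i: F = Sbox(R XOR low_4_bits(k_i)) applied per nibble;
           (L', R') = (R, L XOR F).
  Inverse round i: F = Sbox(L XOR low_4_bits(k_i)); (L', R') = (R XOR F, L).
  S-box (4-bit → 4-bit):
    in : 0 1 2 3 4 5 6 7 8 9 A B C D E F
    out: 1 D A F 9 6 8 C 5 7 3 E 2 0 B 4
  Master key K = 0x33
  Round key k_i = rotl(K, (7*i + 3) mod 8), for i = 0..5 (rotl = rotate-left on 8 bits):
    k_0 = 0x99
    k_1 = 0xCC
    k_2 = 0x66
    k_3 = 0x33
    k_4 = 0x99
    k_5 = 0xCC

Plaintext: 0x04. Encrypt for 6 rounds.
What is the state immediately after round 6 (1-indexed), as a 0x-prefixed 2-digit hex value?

s_0 = plaintext = 0x04
s_1 = Round(s_0, k_0) = 0x40
s_2 = Round(s_1, k_1) = 0x06
s_3 = Round(s_2, k_2) = 0x61
s_4 = Round(s_3, k_3) = 0x1C
s_5 = Round(s_4, k_4) = 0xC7
s_6 = Round(s_5, k_5) = 0x72

0x72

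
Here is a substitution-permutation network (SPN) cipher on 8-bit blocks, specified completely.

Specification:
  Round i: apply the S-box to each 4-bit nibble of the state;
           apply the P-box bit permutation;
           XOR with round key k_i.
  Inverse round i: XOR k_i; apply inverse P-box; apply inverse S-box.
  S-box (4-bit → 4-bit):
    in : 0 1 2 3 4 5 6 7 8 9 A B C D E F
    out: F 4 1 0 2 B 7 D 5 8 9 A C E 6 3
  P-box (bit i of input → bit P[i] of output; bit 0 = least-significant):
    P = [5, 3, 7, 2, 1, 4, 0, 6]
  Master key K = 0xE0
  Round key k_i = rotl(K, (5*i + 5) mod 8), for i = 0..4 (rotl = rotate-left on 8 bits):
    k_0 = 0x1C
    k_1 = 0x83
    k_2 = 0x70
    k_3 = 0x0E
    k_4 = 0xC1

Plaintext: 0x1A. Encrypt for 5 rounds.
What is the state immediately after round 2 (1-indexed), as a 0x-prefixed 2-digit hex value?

0x87

s_0 = plaintext = 0x1A
s_1 = Round(s_0, k_0) = 0x39
s_2 = Round(s_1, k_1) = 0x87
s_3 = Round(s_2, k_2) = 0xD7
s_4 = Round(s_3, k_3) = 0xFB
s_5 = Round(s_4, k_4) = 0xDF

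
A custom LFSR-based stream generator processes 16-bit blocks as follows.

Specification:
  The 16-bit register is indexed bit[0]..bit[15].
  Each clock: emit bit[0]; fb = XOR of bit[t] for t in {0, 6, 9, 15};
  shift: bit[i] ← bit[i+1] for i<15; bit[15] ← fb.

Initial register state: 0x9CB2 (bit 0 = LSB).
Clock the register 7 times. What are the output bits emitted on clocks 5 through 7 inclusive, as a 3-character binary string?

reg_0 = 0x9CB2
clock 1: out=0, reg = 0xCE59
clock 2: out=1, reg = 0x672C
clock 3: out=0, reg = 0xB396
clock 4: out=0, reg = 0x59CB
clock 5: out=1, reg = 0x2CE5
clock 6: out=1, reg = 0x1672
clock 7: out=0, reg = 0x0B39

110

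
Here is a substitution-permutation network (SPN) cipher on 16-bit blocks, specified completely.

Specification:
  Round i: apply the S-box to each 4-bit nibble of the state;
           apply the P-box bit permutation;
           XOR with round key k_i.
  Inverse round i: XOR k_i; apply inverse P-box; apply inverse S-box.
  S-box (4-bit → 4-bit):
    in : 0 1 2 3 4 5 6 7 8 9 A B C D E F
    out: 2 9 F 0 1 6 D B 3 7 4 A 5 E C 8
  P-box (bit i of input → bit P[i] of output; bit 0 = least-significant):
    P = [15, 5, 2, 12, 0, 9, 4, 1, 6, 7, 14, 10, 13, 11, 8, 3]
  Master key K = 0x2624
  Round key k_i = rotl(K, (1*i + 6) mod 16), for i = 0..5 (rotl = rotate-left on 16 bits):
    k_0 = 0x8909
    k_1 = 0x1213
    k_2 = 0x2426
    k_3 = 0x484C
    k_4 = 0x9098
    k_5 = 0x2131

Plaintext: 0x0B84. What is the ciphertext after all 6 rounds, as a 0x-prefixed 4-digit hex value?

0x3AEE

s_0 = plaintext = 0x0B84
s_1 = Round(s_0, k_0) = 0x0788
s_2 = Round(s_1, k_1) = 0x9CF2
s_3 = Round(s_2, k_2) = 0xDD40
s_4 = Round(s_3, k_3) = 0x05E5
s_5 = Round(s_4, k_4) = 0xD82E
s_6 = Round(s_5, k_5) = 0x3AEE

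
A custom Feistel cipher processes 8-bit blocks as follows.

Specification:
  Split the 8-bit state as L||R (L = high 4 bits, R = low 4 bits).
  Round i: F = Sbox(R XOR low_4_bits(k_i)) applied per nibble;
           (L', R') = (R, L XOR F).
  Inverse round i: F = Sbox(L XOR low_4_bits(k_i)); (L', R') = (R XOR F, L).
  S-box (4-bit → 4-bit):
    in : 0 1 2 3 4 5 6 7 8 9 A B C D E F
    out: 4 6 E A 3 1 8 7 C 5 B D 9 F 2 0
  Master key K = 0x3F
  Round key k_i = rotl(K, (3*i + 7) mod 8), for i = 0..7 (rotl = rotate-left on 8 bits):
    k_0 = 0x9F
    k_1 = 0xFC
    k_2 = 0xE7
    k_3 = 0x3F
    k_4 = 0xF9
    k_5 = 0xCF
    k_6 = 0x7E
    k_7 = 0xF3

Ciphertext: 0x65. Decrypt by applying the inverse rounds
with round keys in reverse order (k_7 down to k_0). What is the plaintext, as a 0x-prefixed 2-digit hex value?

s_0 = ciphertext = 0x65
s_1 = InvRound(s_0, k_7) = 0x46
s_2 = InvRound(s_1, k_6) = 0xD4
s_3 = InvRound(s_2, k_5) = 0xAD
s_4 = InvRound(s_3, k_4) = 0x7A
s_5 = InvRound(s_4, k_3) = 0x67
s_6 = InvRound(s_5, k_2) = 0x16
s_7 = InvRound(s_6, k_1) = 0x91
s_8 = InvRound(s_7, k_0) = 0x99

0x99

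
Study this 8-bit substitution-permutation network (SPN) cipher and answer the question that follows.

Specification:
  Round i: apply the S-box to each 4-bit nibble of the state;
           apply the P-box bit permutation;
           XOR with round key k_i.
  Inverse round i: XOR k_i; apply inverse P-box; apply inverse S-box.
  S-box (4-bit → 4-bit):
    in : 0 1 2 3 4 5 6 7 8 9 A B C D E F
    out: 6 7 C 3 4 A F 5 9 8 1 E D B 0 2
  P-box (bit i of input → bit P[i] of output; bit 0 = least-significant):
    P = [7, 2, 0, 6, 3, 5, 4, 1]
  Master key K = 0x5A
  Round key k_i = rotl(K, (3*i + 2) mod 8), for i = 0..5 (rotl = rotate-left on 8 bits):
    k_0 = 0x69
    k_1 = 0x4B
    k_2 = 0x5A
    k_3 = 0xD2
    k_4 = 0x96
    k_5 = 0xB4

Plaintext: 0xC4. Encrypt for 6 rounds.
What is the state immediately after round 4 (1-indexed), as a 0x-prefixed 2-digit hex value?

0x44

s_0 = plaintext = 0xC4
s_1 = Round(s_0, k_0) = 0x72
s_2 = Round(s_1, k_1) = 0x12
s_3 = Round(s_2, k_2) = 0x23
s_4 = Round(s_3, k_3) = 0x44
s_5 = Round(s_4, k_4) = 0x87
s_6 = Round(s_5, k_5) = 0x3F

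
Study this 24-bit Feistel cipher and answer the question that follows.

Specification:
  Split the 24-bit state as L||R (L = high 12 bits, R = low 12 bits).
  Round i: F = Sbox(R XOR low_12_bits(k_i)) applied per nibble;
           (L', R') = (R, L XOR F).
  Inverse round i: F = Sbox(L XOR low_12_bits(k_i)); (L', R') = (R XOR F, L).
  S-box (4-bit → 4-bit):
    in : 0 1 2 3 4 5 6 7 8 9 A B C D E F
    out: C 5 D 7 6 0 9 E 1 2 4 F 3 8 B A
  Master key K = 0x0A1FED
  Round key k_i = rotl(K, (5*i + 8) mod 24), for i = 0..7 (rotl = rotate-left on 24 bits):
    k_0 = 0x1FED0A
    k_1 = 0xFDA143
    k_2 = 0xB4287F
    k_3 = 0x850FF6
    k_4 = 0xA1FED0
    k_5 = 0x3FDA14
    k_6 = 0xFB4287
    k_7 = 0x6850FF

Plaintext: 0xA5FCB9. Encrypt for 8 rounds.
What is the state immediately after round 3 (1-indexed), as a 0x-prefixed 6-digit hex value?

s_0 = plaintext = 0xA5FCB9
s_1 = Round(s_0, k_0) = 0xCB9FA8
s_2 = Round(s_1, k_1) = 0xFA8706
s_3 = Round(s_2, k_2) = 0x70654A
s_4 = Round(s_3, k_3) = 0x54A3F5
s_5 = Round(s_4, k_4) = 0x3F5D9A
s_6 = Round(s_5, k_5) = 0xD9ADEE
s_7 = Round(s_6, k_6) = 0xDEE708
s_8 = Round(s_7, k_7) = 0x708340

0x70654A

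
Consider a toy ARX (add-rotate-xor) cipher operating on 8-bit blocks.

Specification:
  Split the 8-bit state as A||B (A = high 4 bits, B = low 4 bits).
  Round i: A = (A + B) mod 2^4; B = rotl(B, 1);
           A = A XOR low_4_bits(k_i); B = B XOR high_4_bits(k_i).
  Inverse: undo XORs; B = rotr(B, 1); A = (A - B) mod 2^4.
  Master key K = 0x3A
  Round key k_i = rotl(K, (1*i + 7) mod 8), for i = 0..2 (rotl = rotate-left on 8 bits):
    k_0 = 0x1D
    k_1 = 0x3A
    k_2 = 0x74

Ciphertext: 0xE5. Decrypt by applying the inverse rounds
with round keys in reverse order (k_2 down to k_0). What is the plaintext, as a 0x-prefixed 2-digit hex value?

0xF0

s_0 = ciphertext = 0xE5
s_1 = InvRound(s_0, k_2) = 0x91
s_2 = InvRound(s_1, k_1) = 0x21
s_3 = InvRound(s_2, k_0) = 0xF0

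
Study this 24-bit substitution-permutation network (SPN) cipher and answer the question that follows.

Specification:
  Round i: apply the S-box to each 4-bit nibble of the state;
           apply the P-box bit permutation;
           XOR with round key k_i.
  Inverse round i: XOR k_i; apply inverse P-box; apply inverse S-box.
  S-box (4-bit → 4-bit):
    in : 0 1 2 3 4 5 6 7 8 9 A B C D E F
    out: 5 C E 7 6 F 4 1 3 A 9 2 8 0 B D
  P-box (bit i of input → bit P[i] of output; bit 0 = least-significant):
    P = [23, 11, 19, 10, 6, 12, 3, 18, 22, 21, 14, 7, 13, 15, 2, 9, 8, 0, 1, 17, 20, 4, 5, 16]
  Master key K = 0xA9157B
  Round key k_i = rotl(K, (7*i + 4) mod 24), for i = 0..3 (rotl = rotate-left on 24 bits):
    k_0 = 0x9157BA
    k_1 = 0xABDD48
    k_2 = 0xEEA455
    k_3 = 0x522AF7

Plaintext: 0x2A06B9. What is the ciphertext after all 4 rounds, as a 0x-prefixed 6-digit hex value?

0xC84A14

s_0 = plaintext = 0x2A06B9
s_1 = Round(s_0, k_0) = 0x922A8E
s_2 = Round(s_1, k_1) = 0x68439F
s_3 = Round(s_2, k_2) = 0x027170
s_4 = Round(s_3, k_3) = 0xC84A14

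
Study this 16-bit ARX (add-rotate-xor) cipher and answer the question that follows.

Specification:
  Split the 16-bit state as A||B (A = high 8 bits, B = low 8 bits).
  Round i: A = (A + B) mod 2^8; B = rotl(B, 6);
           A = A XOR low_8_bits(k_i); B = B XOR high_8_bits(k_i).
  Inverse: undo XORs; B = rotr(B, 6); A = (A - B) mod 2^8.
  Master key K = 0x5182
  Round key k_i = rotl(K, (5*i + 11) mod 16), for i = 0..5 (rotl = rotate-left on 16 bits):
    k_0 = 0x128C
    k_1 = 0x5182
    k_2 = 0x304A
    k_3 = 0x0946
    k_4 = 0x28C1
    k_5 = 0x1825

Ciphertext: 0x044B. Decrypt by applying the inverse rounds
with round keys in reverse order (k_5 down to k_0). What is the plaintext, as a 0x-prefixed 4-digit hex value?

0xEDCD

s_0 = ciphertext = 0x044B
s_1 = InvRound(s_0, k_5) = 0xD44D
s_2 = InvRound(s_1, k_4) = 0x8095
s_3 = InvRound(s_2, k_3) = 0x5472
s_4 = InvRound(s_3, k_2) = 0x1509
s_5 = InvRound(s_4, k_1) = 0x3661
s_6 = InvRound(s_5, k_0) = 0xEDCD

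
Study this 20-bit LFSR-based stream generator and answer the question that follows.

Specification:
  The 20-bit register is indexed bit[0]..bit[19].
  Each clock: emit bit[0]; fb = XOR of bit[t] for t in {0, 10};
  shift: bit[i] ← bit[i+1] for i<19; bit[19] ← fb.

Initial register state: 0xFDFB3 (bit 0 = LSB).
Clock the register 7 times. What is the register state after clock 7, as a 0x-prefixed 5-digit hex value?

reg_0 = 0xFDFB3
clock 1: out=1, reg = 0x7EFD9
clock 2: out=1, reg = 0x3F7EC
clock 3: out=0, reg = 0x9FBF6
clock 4: out=0, reg = 0x4FDFB
clock 5: out=1, reg = 0x27EFD
clock 6: out=1, reg = 0x13F7E
clock 7: out=0, reg = 0x89FBF

0x89FBF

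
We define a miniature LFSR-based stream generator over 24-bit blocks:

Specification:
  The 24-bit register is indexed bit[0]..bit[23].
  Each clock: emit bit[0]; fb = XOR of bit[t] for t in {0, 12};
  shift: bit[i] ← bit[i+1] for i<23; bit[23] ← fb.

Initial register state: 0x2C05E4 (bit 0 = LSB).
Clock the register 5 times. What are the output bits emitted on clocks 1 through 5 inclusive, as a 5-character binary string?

reg_0 = 0x2C05E4
clock 1: out=0, reg = 0x1602F2
clock 2: out=0, reg = 0x0B0179
clock 3: out=1, reg = 0x8580BC
clock 4: out=0, reg = 0x42C05E
clock 5: out=0, reg = 0x21602F

00100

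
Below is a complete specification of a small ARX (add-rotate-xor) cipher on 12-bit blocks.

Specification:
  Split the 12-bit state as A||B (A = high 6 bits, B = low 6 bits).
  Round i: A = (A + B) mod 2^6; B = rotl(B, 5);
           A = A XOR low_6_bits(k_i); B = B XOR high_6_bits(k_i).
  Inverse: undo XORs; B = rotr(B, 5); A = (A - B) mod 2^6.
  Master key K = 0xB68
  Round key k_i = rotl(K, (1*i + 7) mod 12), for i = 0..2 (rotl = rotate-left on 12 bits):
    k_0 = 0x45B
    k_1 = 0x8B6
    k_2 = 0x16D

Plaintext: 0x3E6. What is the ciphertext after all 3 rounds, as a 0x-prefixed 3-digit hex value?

0x134

s_0 = plaintext = 0x3E6
s_1 = Round(s_0, k_0) = 0xB82
s_2 = Round(s_1, k_1) = 0x1A3
s_3 = Round(s_2, k_2) = 0x134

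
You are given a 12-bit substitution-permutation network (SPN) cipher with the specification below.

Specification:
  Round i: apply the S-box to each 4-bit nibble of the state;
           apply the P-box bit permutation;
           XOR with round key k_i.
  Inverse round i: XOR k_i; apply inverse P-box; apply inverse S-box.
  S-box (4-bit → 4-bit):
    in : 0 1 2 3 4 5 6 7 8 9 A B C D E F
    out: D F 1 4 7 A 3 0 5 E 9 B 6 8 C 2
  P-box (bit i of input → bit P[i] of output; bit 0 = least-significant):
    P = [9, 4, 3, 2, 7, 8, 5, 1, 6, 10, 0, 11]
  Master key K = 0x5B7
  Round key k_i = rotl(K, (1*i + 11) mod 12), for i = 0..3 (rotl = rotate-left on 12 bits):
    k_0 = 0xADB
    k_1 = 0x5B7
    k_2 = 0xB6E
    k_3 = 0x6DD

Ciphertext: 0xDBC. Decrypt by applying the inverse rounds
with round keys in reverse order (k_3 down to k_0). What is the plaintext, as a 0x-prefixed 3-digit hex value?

0xAA1

s_0 = ciphertext = 0xDBC
s_1 = InvRound(s_0, k_3) = 0x0C2
s_2 = InvRound(s_1, k_2) = 0xD40
s_3 = InvRound(s_2, k_1) = 0x005
s_4 = InvRound(s_3, k_0) = 0xAA1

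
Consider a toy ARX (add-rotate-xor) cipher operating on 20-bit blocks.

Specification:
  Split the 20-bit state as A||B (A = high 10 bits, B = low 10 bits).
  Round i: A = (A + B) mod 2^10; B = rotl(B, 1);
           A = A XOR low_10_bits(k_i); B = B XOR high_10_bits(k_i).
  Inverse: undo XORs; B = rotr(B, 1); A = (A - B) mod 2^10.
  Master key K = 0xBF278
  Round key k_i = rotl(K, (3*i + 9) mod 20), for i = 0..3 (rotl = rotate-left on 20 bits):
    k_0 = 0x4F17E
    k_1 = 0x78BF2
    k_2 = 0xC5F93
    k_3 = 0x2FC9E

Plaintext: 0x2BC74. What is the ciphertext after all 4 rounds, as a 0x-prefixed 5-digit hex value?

0xEFBBA

s_0 = plaintext = 0x2BC74
s_1 = Round(s_0, k_0) = 0x175D4
s_2 = Round(s_1, k_1) = 0x70E4A
s_3 = Round(s_2, k_2) = 0xE7B82
s_4 = Round(s_3, k_3) = 0xEFBBA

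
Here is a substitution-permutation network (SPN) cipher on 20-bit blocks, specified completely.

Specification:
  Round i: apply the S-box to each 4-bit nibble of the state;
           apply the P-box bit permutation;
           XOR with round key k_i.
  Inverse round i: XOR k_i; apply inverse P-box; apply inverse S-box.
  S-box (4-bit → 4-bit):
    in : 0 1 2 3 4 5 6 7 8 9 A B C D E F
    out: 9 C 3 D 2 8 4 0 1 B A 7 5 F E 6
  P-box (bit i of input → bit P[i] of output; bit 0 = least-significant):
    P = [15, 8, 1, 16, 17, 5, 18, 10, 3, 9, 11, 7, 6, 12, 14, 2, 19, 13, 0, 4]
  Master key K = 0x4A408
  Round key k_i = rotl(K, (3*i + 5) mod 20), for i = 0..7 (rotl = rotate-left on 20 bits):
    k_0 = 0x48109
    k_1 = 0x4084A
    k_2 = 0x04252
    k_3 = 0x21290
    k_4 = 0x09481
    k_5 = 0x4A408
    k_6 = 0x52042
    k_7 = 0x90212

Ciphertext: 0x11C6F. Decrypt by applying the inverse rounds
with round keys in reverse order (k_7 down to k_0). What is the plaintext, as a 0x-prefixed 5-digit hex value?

s_0 = ciphertext = 0x11C6F
s_1 = InvRound(s_0, k_7) = 0x39BA7
s_2 = InvRound(s_1, k_6) = 0xF9EB2
s_3 = InvRound(s_2, k_5) = 0x94D21
s_4 = InvRound(s_3, k_4) = 0x8F149
s_5 = InvRound(s_4, k_3) = 0xDC982
s_6 = InvRound(s_5, k_2) = 0x08E69
s_7 = InvRound(s_6, k_1) = 0x674EC
s_8 = InvRound(s_7, k_0) = 0xFD592

0xFD592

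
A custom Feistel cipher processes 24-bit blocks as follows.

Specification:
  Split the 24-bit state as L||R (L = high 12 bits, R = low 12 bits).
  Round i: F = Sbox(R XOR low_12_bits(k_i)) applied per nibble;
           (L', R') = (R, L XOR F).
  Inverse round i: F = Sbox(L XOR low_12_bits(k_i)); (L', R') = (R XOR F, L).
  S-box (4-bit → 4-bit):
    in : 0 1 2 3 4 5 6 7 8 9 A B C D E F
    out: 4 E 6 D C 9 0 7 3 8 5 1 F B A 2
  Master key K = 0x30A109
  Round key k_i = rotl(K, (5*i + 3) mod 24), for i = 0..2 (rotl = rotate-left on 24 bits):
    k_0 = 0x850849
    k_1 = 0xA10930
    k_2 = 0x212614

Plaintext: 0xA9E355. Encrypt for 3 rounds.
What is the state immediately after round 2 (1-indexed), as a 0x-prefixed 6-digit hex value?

s_0 = plaintext = 0xA9E355
s_1 = Round(s_0, k_0) = 0x355B71
s_2 = Round(s_1, k_1) = 0xB7159B
s_3 = Round(s_2, k_2) = 0x59B643

0xB7159B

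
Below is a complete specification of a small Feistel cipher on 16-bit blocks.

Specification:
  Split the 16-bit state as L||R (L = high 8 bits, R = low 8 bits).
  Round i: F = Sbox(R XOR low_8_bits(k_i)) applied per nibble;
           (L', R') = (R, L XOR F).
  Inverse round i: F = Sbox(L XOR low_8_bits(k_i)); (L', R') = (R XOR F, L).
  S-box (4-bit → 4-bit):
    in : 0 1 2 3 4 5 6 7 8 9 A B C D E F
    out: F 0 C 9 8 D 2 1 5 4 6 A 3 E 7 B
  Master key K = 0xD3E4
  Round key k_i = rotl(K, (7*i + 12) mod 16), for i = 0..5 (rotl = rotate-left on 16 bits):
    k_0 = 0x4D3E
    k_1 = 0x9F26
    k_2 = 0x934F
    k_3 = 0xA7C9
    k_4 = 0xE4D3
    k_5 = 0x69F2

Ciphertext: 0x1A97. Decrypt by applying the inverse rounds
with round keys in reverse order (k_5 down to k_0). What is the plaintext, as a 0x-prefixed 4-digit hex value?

s_0 = ciphertext = 0x1A97
s_1 = InvRound(s_0, k_5) = 0xE21A
s_2 = InvRound(s_1, k_4) = 0x8AE2
s_3 = InvRound(s_2, k_3) = 0x6B8A
s_4 = InvRound(s_3, k_2) = 0x426B
s_5 = InvRound(s_4, k_1) = 0x4342
s_6 = InvRound(s_5, k_0) = 0x5C43

0x5C43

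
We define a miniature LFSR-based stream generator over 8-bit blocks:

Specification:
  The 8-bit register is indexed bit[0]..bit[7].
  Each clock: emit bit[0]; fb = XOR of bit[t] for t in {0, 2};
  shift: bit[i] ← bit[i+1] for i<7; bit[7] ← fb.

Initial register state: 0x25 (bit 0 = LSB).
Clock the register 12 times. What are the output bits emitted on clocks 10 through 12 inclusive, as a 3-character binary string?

011

reg_0 = 0x25
clock 1: out=1, reg = 0x12
clock 2: out=0, reg = 0x09
clock 3: out=1, reg = 0x84
clock 4: out=0, reg = 0xC2
clock 5: out=0, reg = 0x61
clock 6: out=1, reg = 0xB0
clock 7: out=0, reg = 0x58
clock 8: out=0, reg = 0x2C
clock 9: out=0, reg = 0x96
clock 10: out=0, reg = 0xCB
clock 11: out=1, reg = 0xE5
clock 12: out=1, reg = 0x72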